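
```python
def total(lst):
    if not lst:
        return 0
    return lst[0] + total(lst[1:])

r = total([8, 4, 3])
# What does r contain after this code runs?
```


total([8, 4, 3])
= 8 + total([4, 3])
= 8 + 4 + total([3])
= 8 + 4 + 3 + total([])
= 8 + 4 + 3 + 0
= 15


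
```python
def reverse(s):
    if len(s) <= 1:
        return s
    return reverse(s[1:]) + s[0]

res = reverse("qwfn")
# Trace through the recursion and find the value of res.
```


reverse("qwfn")
= reverse("wfn") + "q"
= reverse("fn") + "w" + "q"
= reverse("n") + "f" + "w" + "q"
= "n" + "f" + "w" + "q"
= "nfwq"


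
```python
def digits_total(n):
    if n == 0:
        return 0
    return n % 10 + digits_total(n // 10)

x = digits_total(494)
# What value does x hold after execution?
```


digits_total(494)
= 4 + digits_total(49)
= 4 + 9 + digits_total(4)
= 4 + 9 + 4 + digits_total(0)
= 4 + 9 + 4 + 0
= 17


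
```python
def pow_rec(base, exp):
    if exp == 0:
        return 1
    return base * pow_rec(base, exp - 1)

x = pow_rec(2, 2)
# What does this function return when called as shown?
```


pow_rec(2, 2)
= 2 * pow_rec(2, 1)
= 2 * 2 * pow_rec(2, 0)
= 2 * 2 * 1
= 4


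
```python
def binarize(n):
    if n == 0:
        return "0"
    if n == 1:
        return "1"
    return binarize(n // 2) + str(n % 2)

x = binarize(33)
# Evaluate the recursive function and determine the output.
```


binarize(33)
= binarize(16) + "1"
= binarize(8) + "0" + "1"
= binarize(4) + "0" + "0" + "1"
= binarize(2) + "0" + "0" + "0" + "1"
= binarize(1) + "0" + "0" + "0" + "0" + "1"
= "1" + "0" + "0" + "0" + "0" + "1"
= "100001"


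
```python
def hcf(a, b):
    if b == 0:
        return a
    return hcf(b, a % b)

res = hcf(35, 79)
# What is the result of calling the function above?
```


hcf(35, 79)
= hcf(79, 35 % 79) = hcf(79, 35)
= hcf(35, 79 % 35) = hcf(35, 9)
= hcf(9, 35 % 9) = hcf(9, 8)
= hcf(8, 9 % 8) = hcf(8, 1)
= hcf(1, 8 % 1) = hcf(1, 0)
b == 0, return a = 1


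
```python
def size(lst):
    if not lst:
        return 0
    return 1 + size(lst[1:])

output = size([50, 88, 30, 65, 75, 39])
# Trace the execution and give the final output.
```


size([50, 88, 30, 65, 75, 39])
= 1 + size([88, 30, 65, 75, 39])
= 1 + 1 + size([30, 65, 75, 39])
= 1 + 1 + 1 + size([65, 75, 39])
= 1 + 1 + 1 + 1 + size([75, 39])
= 1 + 1 + 1 + 1 + 1 + size([39])
= 1 + 1 + 1 + 1 + 1 + 1 + size([])
= 1 + 1 + 1 + 1 + 1 + 1 + 0
= 6


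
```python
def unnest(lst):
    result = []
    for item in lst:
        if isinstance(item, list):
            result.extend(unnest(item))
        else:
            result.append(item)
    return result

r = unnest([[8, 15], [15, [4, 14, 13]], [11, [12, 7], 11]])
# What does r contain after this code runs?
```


unnest([[8, 15], [15, [4, 14, 13]], [11, [12, 7], 11]])
Processing each element:
  [8, 15] is a list -> unnest recursively -> [8, 15]
  [15, [4, 14, 13]] is a list -> unnest recursively -> [15, 4, 14, 13]
  [11, [12, 7], 11] is a list -> unnest recursively -> [11, 12, 7, 11]
= [8, 15, 15, 4, 14, 13, 11, 12, 7, 11]


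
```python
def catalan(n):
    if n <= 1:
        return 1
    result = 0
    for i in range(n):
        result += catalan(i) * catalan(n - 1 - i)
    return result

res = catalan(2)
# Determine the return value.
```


catalan(2)
= sum of catalan(i) * catalan(2-1-i) for i in 0..1
  catalan(0)*catalan(1) = 1*1 = 1
  catalan(1)*catalan(0) = 1*1 = 1
= 1 + 1
= 2


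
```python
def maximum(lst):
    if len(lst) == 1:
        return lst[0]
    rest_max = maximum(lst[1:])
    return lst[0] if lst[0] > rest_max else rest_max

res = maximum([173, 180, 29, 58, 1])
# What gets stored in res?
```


maximum([173, 180, 29, 58, 1])
= compare 173 with maximum([180, 29, 58, 1])
= compare 180 with maximum([29, 58, 1])
= compare 29 with maximum([58, 1])
= compare 58 with maximum([1])
Base: maximum([1]) = 1
compare 58 with 1: max = 58
compare 29 with 58: max = 58
compare 180 with 58: max = 180
compare 173 with 180: max = 180
= 180


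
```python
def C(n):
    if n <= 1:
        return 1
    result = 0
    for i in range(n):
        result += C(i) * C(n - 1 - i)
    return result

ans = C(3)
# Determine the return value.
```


C(3)
= sum of C(i) * C(3-1-i) for i in 0..2
First compute sub-values bottom-up:
  C(0) = 1, C(1) = 1
  C(2) = 1*1 + 1*1 = 2
Now C(3):
  C(0)*C(2) = 1*2 = 2
  C(1)*C(1) = 1*1 = 1
  C(2)*C(0) = 2*1 = 2
= 2 + 1 + 2
= 5


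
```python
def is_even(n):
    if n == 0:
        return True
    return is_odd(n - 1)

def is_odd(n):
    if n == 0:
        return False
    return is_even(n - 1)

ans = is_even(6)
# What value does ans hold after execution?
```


is_even(6)
= is_odd(5)
= is_even(4)
= is_odd(3)
= is_even(2)
= is_odd(1)
= is_even(0)
n == 0: return True
= True


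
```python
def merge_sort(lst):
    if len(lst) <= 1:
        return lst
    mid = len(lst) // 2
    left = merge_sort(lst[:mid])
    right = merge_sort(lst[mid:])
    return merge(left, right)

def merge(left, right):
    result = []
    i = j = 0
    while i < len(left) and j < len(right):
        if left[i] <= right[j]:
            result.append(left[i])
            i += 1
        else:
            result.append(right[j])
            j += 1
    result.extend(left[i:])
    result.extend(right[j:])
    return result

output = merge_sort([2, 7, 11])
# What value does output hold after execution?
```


merge_sort([2, 7, 11])
Split into [2] and [7, 11]
Left sorted: [2]
Right sorted: [7, 11]
Merge [2] and [7, 11]
= [2, 7, 11]


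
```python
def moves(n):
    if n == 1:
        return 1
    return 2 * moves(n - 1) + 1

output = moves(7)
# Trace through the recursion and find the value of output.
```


moves(7)
= 2 * moves(6) + 1
= 2 * (2 * moves(5) + 1) + 1
= 2 * (2 * (2 * moves(4) + 1) + 1) + 1
= 2 * (2 * (2 * (2 * moves(3) + 1) + 1) + 1) + 1
= 2 * (2 * (2 * (2 * (2 * moves(2) + 1) + 1) + 1) + 1) + 1
= 2 * (2 * (2 * (2 * (2 * (2 * moves(1) + 1) + 1) + 1) + 1) + 1) + 1
Now compute bottom-up:
moves(1) = 1
moves(2) = 2 * 1 + 1 = 3
moves(3) = 2 * 3 + 1 = 7
moves(4) = 2 * 7 + 1 = 15
moves(5) = 2 * 15 + 1 = 31
moves(6) = 2 * 31 + 1 = 63
moves(7) = 2 * 63 + 1 = 127
= 127


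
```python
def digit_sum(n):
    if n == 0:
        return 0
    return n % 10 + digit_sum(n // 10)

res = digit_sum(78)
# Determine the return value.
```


digit_sum(78)
= 8 + digit_sum(7)
= 8 + 7 + digit_sum(0)
= 8 + 7 + 0
= 15


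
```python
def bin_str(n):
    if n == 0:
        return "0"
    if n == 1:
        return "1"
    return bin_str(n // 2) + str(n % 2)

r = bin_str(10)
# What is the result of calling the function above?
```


bin_str(10)
= bin_str(5) + "0"
= bin_str(2) + "1" + "0"
= bin_str(1) + "0" + "1" + "0"
= "1" + "0" + "1" + "0"
= "1010"


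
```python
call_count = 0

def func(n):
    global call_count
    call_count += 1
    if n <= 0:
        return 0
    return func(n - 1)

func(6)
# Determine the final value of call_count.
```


func(6) calls func(5) calls ... calls func(0)
Total calls: 6 + 1 (for base case) = 7


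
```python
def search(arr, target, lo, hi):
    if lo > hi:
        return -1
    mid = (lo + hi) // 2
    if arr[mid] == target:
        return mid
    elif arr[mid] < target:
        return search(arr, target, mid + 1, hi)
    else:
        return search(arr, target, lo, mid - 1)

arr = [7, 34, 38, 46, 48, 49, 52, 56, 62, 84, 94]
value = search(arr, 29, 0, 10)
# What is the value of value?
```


search(arr, 29, 0, 10)
lo=0, hi=10, mid=5, arr[mid]=49
49 > 29, search left half
lo=0, hi=4, mid=2, arr[mid]=38
38 > 29, search left half
lo=0, hi=1, mid=0, arr[mid]=7
7 < 29, search right half
lo=1, hi=1, mid=1, arr[mid]=34
34 > 29, search left half
lo > hi, target not found, return -1
= -1


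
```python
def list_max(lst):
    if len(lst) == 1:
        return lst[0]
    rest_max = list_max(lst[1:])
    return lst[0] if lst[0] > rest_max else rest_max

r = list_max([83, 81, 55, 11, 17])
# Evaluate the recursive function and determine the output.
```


list_max([83, 81, 55, 11, 17])
= compare 83 with list_max([81, 55, 11, 17])
= compare 81 with list_max([55, 11, 17])
= compare 55 with list_max([11, 17])
= compare 11 with list_max([17])
Base: list_max([17]) = 17
compare 11 with 17: max = 17
compare 55 with 17: max = 55
compare 81 with 55: max = 81
compare 83 with 81: max = 83
= 83


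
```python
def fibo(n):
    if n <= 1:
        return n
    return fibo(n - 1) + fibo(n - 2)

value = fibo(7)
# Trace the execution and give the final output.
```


fibo(7)
= fibo(6) + fibo(5)
= (fibo(5) + fibo(4)) + fibo(5)
Computing bottom-up: fibo(0)=0, fibo(1)=1, fibo(2)=1, fibo(3)=2, fibo(4)=3, fibo(5)=5, fibo(6)=8, fibo(7)=13
= 13


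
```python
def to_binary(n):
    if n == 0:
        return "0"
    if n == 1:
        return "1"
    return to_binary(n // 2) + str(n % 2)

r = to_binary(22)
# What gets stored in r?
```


to_binary(22)
= to_binary(11) + "0"
= to_binary(5) + "1" + "0"
= to_binary(2) + "1" + "1" + "0"
= to_binary(1) + "0" + "1" + "1" + "0"
= "1" + "0" + "1" + "1" + "0"
= "10110"


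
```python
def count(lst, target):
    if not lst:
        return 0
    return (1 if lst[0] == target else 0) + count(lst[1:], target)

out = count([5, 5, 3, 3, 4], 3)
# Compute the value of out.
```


count([5, 5, 3, 3, 4], 3)
lst[0]=5 != 3: 0 + count([5, 3, 3, 4], 3)
lst[0]=5 != 3: 0 + count([3, 3, 4], 3)
lst[0]=3 == 3: 1 + count([3, 4], 3)
lst[0]=3 == 3: 1 + count([4], 3)
lst[0]=4 != 3: 0 + count([], 3)
= 2


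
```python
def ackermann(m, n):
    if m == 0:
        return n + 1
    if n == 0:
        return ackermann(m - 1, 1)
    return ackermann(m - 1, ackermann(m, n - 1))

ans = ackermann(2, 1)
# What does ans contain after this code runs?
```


ackermann(2, 1)
= ackermann(1, ackermann(2, 0))
First compute ackermann(2, 0) = 3
= ackermann(1, 3)
= 5


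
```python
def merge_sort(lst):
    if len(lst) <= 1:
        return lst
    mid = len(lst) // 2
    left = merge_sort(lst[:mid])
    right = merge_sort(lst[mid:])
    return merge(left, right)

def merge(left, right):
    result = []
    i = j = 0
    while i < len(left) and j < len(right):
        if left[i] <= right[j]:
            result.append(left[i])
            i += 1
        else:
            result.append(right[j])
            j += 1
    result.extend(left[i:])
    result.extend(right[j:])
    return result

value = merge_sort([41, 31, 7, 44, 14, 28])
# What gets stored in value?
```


merge_sort([41, 31, 7, 44, 14, 28])
Split into [41, 31, 7] and [44, 14, 28]
Left sorted: [7, 31, 41]
Right sorted: [14, 28, 44]
Merge [7, 31, 41] and [14, 28, 44]
= [7, 14, 28, 31, 41, 44]


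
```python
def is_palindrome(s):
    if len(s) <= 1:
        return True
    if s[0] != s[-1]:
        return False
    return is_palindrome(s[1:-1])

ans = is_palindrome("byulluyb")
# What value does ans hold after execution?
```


is_palindrome("byulluyb")
"byulluyb": s[0]='b' == s[-1]='b' -> is_palindrome("yulluy")
"yulluy": s[0]='y' == s[-1]='y' -> is_palindrome("ullu")
"ullu": s[0]='u' == s[-1]='u' -> is_palindrome("ll")
"ll": s[0]='l' == s[-1]='l' -> is_palindrome("")
"": len <= 1 -> True
= True


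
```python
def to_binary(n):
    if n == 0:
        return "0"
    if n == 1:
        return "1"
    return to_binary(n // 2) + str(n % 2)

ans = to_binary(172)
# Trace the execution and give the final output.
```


to_binary(172)
= to_binary(86) + "0"
= to_binary(43) + "0" + "0"
= to_binary(21) + "1" + "0" + "0"
= to_binary(10) + "1" + "1" + "0" + "0"
= to_binary(5) + "0" + "1" + "1" + "0" + "0"
= to_binary(2) + "1" + "0" + "1" + "1" + "0" + "0"
= to_binary(1) + "0" + "1" + "0" + "1" + "1" + "0" + "0"
= "1" + "0" + "1" + "0" + "1" + "1" + "0" + "0"
= "10101100"


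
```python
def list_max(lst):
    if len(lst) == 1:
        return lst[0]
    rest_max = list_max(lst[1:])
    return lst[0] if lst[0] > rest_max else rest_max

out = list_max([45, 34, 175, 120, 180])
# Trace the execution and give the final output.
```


list_max([45, 34, 175, 120, 180])
= compare 45 with list_max([34, 175, 120, 180])
= compare 34 with list_max([175, 120, 180])
= compare 175 with list_max([120, 180])
= compare 120 with list_max([180])
Base: list_max([180]) = 180
compare 120 with 180: max = 180
compare 175 with 180: max = 180
compare 34 with 180: max = 180
compare 45 with 180: max = 180
= 180


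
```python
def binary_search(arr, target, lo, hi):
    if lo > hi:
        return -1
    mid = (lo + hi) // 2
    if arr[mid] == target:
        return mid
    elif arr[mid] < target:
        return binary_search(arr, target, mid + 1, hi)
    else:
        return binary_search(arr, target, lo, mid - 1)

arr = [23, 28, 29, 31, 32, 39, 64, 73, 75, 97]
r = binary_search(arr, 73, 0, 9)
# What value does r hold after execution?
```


binary_search(arr, 73, 0, 9)
lo=0, hi=9, mid=4, arr[mid]=32
32 < 73, search right half
lo=5, hi=9, mid=7, arr[mid]=73
arr[7] == 73, found at index 7
= 7


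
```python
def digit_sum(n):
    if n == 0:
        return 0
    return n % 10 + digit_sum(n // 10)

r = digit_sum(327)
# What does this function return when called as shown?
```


digit_sum(327)
= 7 + digit_sum(32)
= 7 + 2 + digit_sum(3)
= 7 + 2 + 3 + digit_sum(0)
= 7 + 2 + 3 + 0
= 12


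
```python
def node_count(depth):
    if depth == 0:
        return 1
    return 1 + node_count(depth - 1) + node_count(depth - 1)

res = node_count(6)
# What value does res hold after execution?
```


node_count(6)
= 1 + node_count(5) + node_count(5)
= 1 + 2 * node_count(5)
node_count(k) = 2^(k+1) - 1
node_count(0) = 1
node_count(1) = 3
node_count(2) = 7
node_count(3) = 15
node_count(4) = 31
node_count(6) = 2^7 - 1 = 127


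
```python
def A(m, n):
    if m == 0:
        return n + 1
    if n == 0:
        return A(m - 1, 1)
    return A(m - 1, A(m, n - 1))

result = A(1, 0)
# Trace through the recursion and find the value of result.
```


A(1, 0)
n == 0: return A(0, 1)
= A(0, 1) = 2
= 2


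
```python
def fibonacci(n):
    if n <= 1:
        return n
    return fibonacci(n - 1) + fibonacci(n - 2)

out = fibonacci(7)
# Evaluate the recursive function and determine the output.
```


fibonacci(7)
= fibonacci(6) + fibonacci(5)
= (fibonacci(5) + fibonacci(4)) + fibonacci(5)
Computing bottom-up: fibonacci(0)=0, fibonacci(1)=1, fibonacci(2)=1, fibonacci(3)=2, fibonacci(4)=3, fibonacci(5)=5, fibonacci(6)=8, fibonacci(7)=13
= 13


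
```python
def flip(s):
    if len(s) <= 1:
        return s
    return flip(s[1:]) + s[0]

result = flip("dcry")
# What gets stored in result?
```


flip("dcry")
= flip("cry") + "d"
= flip("ry") + "c" + "d"
= flip("y") + "r" + "c" + "d"
= "y" + "r" + "c" + "d"
= "yrcd"


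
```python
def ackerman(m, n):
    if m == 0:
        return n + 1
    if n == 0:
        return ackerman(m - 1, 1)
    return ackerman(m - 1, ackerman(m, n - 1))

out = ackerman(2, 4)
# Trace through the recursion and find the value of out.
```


ackerman(2, 4)
= ackerman(1, ackerman(2, 3))
First compute ackerman(2, 3) = 9
= ackerman(1, 9)
= 11


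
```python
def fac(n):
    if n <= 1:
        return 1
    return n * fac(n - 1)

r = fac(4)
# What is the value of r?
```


fac(4)
= 4 * fac(3)
= 4 * 3 * fac(2)
= 4 * 3 * 2 * fac(1)
= 4 * 3 * 2 * 1
= 24


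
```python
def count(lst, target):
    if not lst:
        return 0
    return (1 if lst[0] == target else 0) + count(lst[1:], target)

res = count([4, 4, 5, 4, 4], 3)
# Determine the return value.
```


count([4, 4, 5, 4, 4], 3)
lst[0]=4 != 3: 0 + count([4, 5, 4, 4], 3)
lst[0]=4 != 3: 0 + count([5, 4, 4], 3)
lst[0]=5 != 3: 0 + count([4, 4], 3)
lst[0]=4 != 3: 0 + count([4], 3)
lst[0]=4 != 3: 0 + count([], 3)
= 0


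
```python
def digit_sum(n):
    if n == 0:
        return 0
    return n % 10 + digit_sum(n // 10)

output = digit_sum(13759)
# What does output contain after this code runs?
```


digit_sum(13759)
= 9 + digit_sum(1375)
= 9 + 5 + digit_sum(137)
= 9 + 5 + 7 + digit_sum(13)
= 9 + 5 + 7 + 3 + digit_sum(1)
= 9 + 5 + 7 + 3 + 1 + digit_sum(0)
= 9 + 5 + 7 + 3 + 1 + 0
= 25


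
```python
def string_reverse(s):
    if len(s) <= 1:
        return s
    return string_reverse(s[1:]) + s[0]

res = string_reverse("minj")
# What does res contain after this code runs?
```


string_reverse("minj")
= string_reverse("inj") + "m"
= string_reverse("nj") + "i" + "m"
= string_reverse("j") + "n" + "i" + "m"
= "j" + "n" + "i" + "m"
= "jnim"


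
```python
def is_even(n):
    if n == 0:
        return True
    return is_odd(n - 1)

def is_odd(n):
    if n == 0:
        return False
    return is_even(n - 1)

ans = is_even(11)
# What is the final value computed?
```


is_even(11)
= is_odd(10)
= is_even(9)
= is_odd(8)
= is_even(7)
= is_odd(6)
= is_even(5)
= is_odd(4)
= is_even(3)
= is_odd(2)
= is_even(1)
= is_odd(0)
n == 0: return False
= False


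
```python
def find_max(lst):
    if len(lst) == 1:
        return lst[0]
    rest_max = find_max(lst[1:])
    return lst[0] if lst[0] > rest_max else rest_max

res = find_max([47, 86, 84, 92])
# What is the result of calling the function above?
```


find_max([47, 86, 84, 92])
= compare 47 with find_max([86, 84, 92])
= compare 86 with find_max([84, 92])
= compare 84 with find_max([92])
Base: find_max([92]) = 92
compare 84 with 92: max = 92
compare 86 with 92: max = 92
compare 47 with 92: max = 92
= 92


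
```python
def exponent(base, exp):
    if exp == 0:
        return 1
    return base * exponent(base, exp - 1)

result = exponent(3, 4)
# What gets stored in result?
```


exponent(3, 4)
= 3 * exponent(3, 3)
= 3 * 3 * exponent(3, 2)
= 3 * 3 * 3 * exponent(3, 1)
= 3 * 3 * 3 * 3 * exponent(3, 0)
= 3 * 3 * 3 * 3 * 1
= 81


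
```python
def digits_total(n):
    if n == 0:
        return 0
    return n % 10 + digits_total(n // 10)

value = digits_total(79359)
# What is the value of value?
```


digits_total(79359)
= 9 + digits_total(7935)
= 9 + 5 + digits_total(793)
= 9 + 5 + 3 + digits_total(79)
= 9 + 5 + 3 + 9 + digits_total(7)
= 9 + 5 + 3 + 9 + 7 + digits_total(0)
= 9 + 5 + 3 + 9 + 7 + 0
= 33


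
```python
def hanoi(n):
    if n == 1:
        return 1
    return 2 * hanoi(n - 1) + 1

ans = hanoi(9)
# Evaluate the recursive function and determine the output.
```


hanoi(9)
= 2 * hanoi(8) + 1
= 2 * (2 * hanoi(7) + 1) + 1
= 2 * (2 * (2 * hanoi(6) + 1) + 1) + 1
= 2 * (2 * (2 * (2 * hanoi(5) + 1) + 1) + 1) + 1
= 2 * (2 * (2 * (2 * (2 * hanoi(4) + 1) + 1) + 1) + 1) + 1
= 2 * (2 * (2 * (2 * (2 * (2 * hanoi(3) + 1) + 1) + 1) + 1) + 1) + 1
= 2 * (2 * (2 * (2 * (2 * (2 * (2 * hanoi(2) + 1) + 1) + 1) + 1) + 1) + 1) + 1
= 2 * (2 * (2 * (2 * (2 * (2 * (2 * (2 * hanoi(1) + 1) + 1) + 1) + 1) + 1) + 1) + 1) + 1
Now compute bottom-up:
hanoi(1) = 1
hanoi(2) = 2 * 1 + 1 = 3
hanoi(3) = 2 * 3 + 1 = 7
hanoi(4) = 2 * 7 + 1 = 15
hanoi(5) = 2 * 15 + 1 = 31
hanoi(6) = 2 * 31 + 1 = 63
hanoi(7) = 2 * 63 + 1 = 127
hanoi(8) = 2 * 127 + 1 = 255
hanoi(9) = 2 * 255 + 1 = 511
= 511


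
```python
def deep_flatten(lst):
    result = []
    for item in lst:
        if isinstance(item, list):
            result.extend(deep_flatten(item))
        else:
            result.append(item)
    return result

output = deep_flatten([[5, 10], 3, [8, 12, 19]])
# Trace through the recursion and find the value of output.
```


deep_flatten([[5, 10], 3, [8, 12, 19]])
Processing each element:
  [5, 10] is a list -> deep_flatten recursively -> [5, 10]
  3 is not a list -> append 3
  [8, 12, 19] is a list -> deep_flatten recursively -> [8, 12, 19]
= [5, 10, 3, 8, 12, 19]


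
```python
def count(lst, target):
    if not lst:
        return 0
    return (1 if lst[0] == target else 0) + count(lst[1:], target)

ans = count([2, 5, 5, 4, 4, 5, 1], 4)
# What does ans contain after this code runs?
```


count([2, 5, 5, 4, 4, 5, 1], 4)
lst[0]=2 != 4: 0 + count([5, 5, 4, 4, 5, 1], 4)
lst[0]=5 != 4: 0 + count([5, 4, 4, 5, 1], 4)
lst[0]=5 != 4: 0 + count([4, 4, 5, 1], 4)
lst[0]=4 == 4: 1 + count([4, 5, 1], 4)
lst[0]=4 == 4: 1 + count([5, 1], 4)
lst[0]=5 != 4: 0 + count([1], 4)
lst[0]=1 != 4: 0 + count([], 4)
= 2


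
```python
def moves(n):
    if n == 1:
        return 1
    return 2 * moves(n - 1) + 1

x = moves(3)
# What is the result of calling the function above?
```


moves(3)
= 2 * moves(2) + 1
= 2 * (2 * moves(1) + 1) + 1
Now compute bottom-up:
moves(1) = 1
moves(2) = 2 * 1 + 1 = 3
moves(3) = 2 * 3 + 1 = 7
= 7


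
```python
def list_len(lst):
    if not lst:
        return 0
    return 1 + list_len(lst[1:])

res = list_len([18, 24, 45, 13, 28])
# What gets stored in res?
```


list_len([18, 24, 45, 13, 28])
= 1 + list_len([24, 45, 13, 28])
= 1 + 1 + list_len([45, 13, 28])
= 1 + 1 + 1 + list_len([13, 28])
= 1 + 1 + 1 + 1 + list_len([28])
= 1 + 1 + 1 + 1 + 1 + list_len([])
= 1 + 1 + 1 + 1 + 1 + 0
= 5


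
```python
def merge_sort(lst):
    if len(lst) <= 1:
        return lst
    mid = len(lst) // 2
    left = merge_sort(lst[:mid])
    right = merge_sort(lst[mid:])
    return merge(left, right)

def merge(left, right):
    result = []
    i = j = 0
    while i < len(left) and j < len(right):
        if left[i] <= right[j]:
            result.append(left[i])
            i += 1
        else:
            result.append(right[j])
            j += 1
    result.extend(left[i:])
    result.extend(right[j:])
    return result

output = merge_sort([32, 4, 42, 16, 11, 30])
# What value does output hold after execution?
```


merge_sort([32, 4, 42, 16, 11, 30])
Split into [32, 4, 42] and [16, 11, 30]
Left sorted: [4, 32, 42]
Right sorted: [11, 16, 30]
Merge [4, 32, 42] and [11, 16, 30]
= [4, 11, 16, 30, 32, 42]


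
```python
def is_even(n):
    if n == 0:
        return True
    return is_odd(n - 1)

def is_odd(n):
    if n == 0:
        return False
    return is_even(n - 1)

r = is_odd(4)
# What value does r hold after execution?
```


is_odd(4)
= is_even(3)
= is_odd(2)
= is_even(1)
= is_odd(0)
n == 0: return False
= False


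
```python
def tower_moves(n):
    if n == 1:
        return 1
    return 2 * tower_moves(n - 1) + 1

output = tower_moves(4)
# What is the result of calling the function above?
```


tower_moves(4)
= 2 * tower_moves(3) + 1
= 2 * (2 * tower_moves(2) + 1) + 1
= 2 * (2 * (2 * tower_moves(1) + 1) + 1) + 1
Now compute bottom-up:
tower_moves(1) = 1
tower_moves(2) = 2 * 1 + 1 = 3
tower_moves(3) = 2 * 3 + 1 = 7
tower_moves(4) = 2 * 7 + 1 = 15
= 15


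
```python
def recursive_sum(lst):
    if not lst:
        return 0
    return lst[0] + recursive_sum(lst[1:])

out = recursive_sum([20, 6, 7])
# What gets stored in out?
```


recursive_sum([20, 6, 7])
= 20 + recursive_sum([6, 7])
= 20 + 6 + recursive_sum([7])
= 20 + 6 + 7 + recursive_sum([])
= 20 + 6 + 7 + 0
= 33


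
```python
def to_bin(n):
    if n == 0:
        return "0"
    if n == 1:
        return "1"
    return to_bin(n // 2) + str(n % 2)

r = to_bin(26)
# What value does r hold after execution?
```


to_bin(26)
= to_bin(13) + "0"
= to_bin(6) + "1" + "0"
= to_bin(3) + "0" + "1" + "0"
= to_bin(1) + "1" + "0" + "1" + "0"
= "1" + "1" + "0" + "1" + "0"
= "11010"


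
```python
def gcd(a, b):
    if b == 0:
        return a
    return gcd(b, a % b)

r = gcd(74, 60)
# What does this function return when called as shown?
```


gcd(74, 60)
= gcd(60, 74 % 60) = gcd(60, 14)
= gcd(14, 60 % 14) = gcd(14, 4)
= gcd(4, 14 % 4) = gcd(4, 2)
= gcd(2, 4 % 2) = gcd(2, 0)
b == 0, return a = 2


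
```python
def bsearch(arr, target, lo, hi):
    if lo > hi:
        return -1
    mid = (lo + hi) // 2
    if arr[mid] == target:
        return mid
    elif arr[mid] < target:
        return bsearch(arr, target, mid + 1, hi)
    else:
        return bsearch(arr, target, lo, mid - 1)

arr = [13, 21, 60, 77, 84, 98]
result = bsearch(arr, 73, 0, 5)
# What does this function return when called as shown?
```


bsearch(arr, 73, 0, 5)
lo=0, hi=5, mid=2, arr[mid]=60
60 < 73, search right half
lo=3, hi=5, mid=4, arr[mid]=84
84 > 73, search left half
lo=3, hi=3, mid=3, arr[mid]=77
77 > 73, search left half
lo > hi, target not found, return -1
= -1


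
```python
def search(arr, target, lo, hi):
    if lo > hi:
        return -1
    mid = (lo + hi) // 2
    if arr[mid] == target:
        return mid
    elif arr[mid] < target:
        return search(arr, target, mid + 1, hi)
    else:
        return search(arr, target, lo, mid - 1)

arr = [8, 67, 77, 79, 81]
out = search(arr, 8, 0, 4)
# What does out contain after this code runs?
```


search(arr, 8, 0, 4)
lo=0, hi=4, mid=2, arr[mid]=77
77 > 8, search left half
lo=0, hi=1, mid=0, arr[mid]=8
arr[0] == 8, found at index 0
= 0


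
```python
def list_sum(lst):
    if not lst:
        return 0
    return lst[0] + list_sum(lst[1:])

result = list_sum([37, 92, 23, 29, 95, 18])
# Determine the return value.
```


list_sum([37, 92, 23, 29, 95, 18])
= 37 + list_sum([92, 23, 29, 95, 18])
= 37 + 92 + list_sum([23, 29, 95, 18])
= 37 + 92 + 23 + list_sum([29, 95, 18])
= 37 + 92 + 23 + 29 + list_sum([95, 18])
= 37 + 92 + 23 + 29 + 95 + list_sum([18])
= 37 + 92 + 23 + 29 + 95 + 18 + list_sum([])
= 37 + 92 + 23 + 29 + 95 + 18 + 0
= 294


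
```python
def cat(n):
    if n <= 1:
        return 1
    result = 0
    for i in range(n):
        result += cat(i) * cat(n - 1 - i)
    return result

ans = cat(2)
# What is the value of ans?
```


cat(2)
= sum of cat(i) * cat(2-1-i) for i in 0..1
  cat(0)*cat(1) = 1*1 = 1
  cat(1)*cat(0) = 1*1 = 1
= 1 + 1
= 2


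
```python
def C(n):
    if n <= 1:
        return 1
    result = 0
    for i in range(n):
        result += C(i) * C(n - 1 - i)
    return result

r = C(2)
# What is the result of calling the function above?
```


C(2)
= sum of C(i) * C(2-1-i) for i in 0..1
  C(0)*C(1) = 1*1 = 1
  C(1)*C(0) = 1*1 = 1
= 1 + 1
= 2


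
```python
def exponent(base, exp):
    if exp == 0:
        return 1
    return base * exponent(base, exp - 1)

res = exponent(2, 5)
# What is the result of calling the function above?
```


exponent(2, 5)
= 2 * exponent(2, 4)
= 2 * 2 * exponent(2, 3)
= 2 * 2 * 2 * exponent(2, 2)
= 2 * 2 * 2 * 2 * exponent(2, 1)
= 2 * 2 * 2 * 2 * 2 * exponent(2, 0)
= 2 * 2 * 2 * 2 * 2 * 1
= 32


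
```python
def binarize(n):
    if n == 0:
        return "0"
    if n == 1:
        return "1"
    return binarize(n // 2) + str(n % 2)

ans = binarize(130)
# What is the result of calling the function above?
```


binarize(130)
= binarize(65) + "0"
= binarize(32) + "1" + "0"
= binarize(16) + "0" + "1" + "0"
= binarize(8) + "0" + "0" + "1" + "0"
= binarize(4) + "0" + "0" + "0" + "1" + "0"
= binarize(2) + "0" + "0" + "0" + "0" + "1" + "0"
= binarize(1) + "0" + "0" + "0" + "0" + "0" + "1" + "0"
= "1" + "0" + "0" + "0" + "0" + "0" + "1" + "0"
= "10000010"


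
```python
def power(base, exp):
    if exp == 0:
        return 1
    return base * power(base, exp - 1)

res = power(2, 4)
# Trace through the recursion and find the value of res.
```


power(2, 4)
= 2 * power(2, 3)
= 2 * 2 * power(2, 2)
= 2 * 2 * 2 * power(2, 1)
= 2 * 2 * 2 * 2 * power(2, 0)
= 2 * 2 * 2 * 2 * 1
= 16


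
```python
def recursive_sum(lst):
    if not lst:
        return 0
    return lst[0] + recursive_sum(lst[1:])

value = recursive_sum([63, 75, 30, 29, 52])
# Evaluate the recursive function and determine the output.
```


recursive_sum([63, 75, 30, 29, 52])
= 63 + recursive_sum([75, 30, 29, 52])
= 63 + 75 + recursive_sum([30, 29, 52])
= 63 + 75 + 30 + recursive_sum([29, 52])
= 63 + 75 + 30 + 29 + recursive_sum([52])
= 63 + 75 + 30 + 29 + 52 + recursive_sum([])
= 63 + 75 + 30 + 29 + 52 + 0
= 249


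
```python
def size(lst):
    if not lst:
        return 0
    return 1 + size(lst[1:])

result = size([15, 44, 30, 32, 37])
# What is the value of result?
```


size([15, 44, 30, 32, 37])
= 1 + size([44, 30, 32, 37])
= 1 + 1 + size([30, 32, 37])
= 1 + 1 + 1 + size([32, 37])
= 1 + 1 + 1 + 1 + size([37])
= 1 + 1 + 1 + 1 + 1 + size([])
= 1 + 1 + 1 + 1 + 1 + 0
= 5


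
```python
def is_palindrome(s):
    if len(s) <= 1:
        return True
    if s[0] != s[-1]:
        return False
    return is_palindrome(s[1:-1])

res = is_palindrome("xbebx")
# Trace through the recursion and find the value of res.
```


is_palindrome("xbebx")
"xbebx": s[0]='x' == s[-1]='x' -> is_palindrome("beb")
"beb": s[0]='b' == s[-1]='b' -> is_palindrome("e")
"e": len <= 1 -> True
= True


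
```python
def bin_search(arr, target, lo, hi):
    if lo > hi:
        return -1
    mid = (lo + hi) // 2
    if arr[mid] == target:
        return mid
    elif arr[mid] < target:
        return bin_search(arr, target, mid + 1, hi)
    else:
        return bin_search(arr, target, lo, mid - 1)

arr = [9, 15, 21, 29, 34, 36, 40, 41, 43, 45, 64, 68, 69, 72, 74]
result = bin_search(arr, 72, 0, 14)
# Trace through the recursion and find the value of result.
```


bin_search(arr, 72, 0, 14)
lo=0, hi=14, mid=7, arr[mid]=41
41 < 72, search right half
lo=8, hi=14, mid=11, arr[mid]=68
68 < 72, search right half
lo=12, hi=14, mid=13, arr[mid]=72
arr[13] == 72, found at index 13
= 13


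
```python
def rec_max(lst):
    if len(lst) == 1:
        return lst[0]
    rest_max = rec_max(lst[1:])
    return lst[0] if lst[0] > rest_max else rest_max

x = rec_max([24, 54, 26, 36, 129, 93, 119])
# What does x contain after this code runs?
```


rec_max([24, 54, 26, 36, 129, 93, 119])
= compare 24 with rec_max([54, 26, 36, 129, 93, 119])
= compare 54 with rec_max([26, 36, 129, 93, 119])
= compare 26 with rec_max([36, 129, 93, 119])
= compare 36 with rec_max([129, 93, 119])
= compare 129 with rec_max([93, 119])
= compare 93 with rec_max([119])
Base: rec_max([119]) = 119
compare 93 with 119: max = 119
compare 129 with 119: max = 129
compare 36 with 129: max = 129
compare 26 with 129: max = 129
compare 54 with 129: max = 129
compare 24 with 129: max = 129
= 129


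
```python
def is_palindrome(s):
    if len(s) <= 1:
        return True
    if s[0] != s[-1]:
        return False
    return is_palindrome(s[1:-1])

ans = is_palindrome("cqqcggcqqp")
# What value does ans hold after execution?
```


is_palindrome("cqqcggcqqp")
"cqqcggcqqp": s[0]='c' != s[-1]='p' -> False
= False


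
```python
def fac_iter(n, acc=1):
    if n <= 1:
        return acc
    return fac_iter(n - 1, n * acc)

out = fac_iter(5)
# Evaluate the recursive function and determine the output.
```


fac_iter(5, 1)
= fac_iter(4, 5 * 1) = fac_iter(4, 5)
= fac_iter(3, 4 * 5) = fac_iter(3, 20)
= fac_iter(2, 3 * 20) = fac_iter(2, 60)
= fac_iter(1, 2 * 60) = fac_iter(1, 120)
n <= 1, return acc = 120


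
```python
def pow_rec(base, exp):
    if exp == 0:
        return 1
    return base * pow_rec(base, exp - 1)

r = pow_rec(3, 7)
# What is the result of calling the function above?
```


pow_rec(3, 7)
= 3 * pow_rec(3, 6)
= 3 * 3 * pow_rec(3, 5)
= 3 * 3 * 3 * pow_rec(3, 4)
= 3 * 3 * 3 * 3 * pow_rec(3, 3)
= 3 * 3 * 3 * 3 * 3 * pow_rec(3, 2)
= 3 * 3 * 3 * 3 * 3 * 3 * pow_rec(3, 1)
= 3 * 3 * 3 * 3 * 3 * 3 * 3 * pow_rec(3, 0)
= 3 * 3 * 3 * 3 * 3 * 3 * 3 * 1
= 2187


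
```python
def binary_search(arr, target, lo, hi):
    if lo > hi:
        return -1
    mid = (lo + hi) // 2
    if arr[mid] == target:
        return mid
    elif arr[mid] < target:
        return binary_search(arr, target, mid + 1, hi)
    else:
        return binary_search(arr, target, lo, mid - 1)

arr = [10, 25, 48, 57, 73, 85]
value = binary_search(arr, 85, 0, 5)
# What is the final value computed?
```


binary_search(arr, 85, 0, 5)
lo=0, hi=5, mid=2, arr[mid]=48
48 < 85, search right half
lo=3, hi=5, mid=4, arr[mid]=73
73 < 85, search right half
lo=5, hi=5, mid=5, arr[mid]=85
arr[5] == 85, found at index 5
= 5


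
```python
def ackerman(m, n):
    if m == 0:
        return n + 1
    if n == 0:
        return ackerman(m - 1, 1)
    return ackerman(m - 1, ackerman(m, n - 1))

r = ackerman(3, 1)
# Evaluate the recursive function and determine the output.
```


ackerman(3, 1)
= ackerman(2, ackerman(3, 0))
First compute ackerman(3, 0) = 5
= ackerman(2, 5)
= 13


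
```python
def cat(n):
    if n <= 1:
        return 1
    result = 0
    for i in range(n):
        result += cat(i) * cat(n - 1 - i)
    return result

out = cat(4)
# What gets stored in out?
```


cat(4)
= sum of cat(i) * cat(4-1-i) for i in 0..3
First compute sub-values bottom-up:
  cat(0) = 1, cat(1) = 1
  cat(2) = 1*1 + 1*1 = 2
  cat(3) = 1*2 + 1*1 + 2*1 = 5
Now cat(4):
  cat(0)*cat(3) = 1*5 = 5
  cat(1)*cat(2) = 1*2 = 2
  cat(2)*cat(1) = 2*1 = 2
  cat(3)*cat(0) = 5*1 = 5
= 5 + 2 + 2 + 5
= 14


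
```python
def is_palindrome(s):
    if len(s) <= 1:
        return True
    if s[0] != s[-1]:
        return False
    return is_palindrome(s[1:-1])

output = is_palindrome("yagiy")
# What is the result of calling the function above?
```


is_palindrome("yagiy")
"yagiy": s[0]='y' == s[-1]='y' -> is_palindrome("agi")
"agi": s[0]='a' != s[-1]='i' -> False
= False


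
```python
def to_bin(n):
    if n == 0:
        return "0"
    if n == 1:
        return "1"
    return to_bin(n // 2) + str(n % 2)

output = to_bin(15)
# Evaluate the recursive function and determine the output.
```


to_bin(15)
= to_bin(7) + "1"
= to_bin(3) + "1" + "1"
= to_bin(1) + "1" + "1" + "1"
= "1" + "1" + "1" + "1"
= "1111"


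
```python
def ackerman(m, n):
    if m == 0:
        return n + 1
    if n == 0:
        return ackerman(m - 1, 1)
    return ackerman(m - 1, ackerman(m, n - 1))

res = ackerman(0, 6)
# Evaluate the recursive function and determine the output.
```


ackerman(0, 6)
m == 0: return 6 + 1 = 7
= 7


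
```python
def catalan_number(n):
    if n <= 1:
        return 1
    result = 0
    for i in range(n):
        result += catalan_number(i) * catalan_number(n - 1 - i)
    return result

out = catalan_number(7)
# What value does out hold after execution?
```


catalan_number(7)
= sum of catalan_number(i) * catalan_number(7-1-i) for i in 0..6
First compute sub-values bottom-up:
  catalan_number(0) = 1, catalan_number(1) = 1
  catalan_number(2) = 1*1 + 1*1 = 2
  catalan_number(3) = 1*2 + 1*1 + 2*1 = 5
  catalan_number(4) = 1*5 + 1*2 + 2*1 + 5*1 = 14
  catalan_number(5) = 1*14 + 1*5 + 2*2 + 5*1 + 14*1 = 42
  catalan_number(6) = 1*42 + 1*14 + 2*5 + 5*2 + 14*1 + 42*1 = 132
Now catalan_number(7):
  catalan_number(0)*catalan_number(6) = 1*132 = 132
  catalan_number(1)*catalan_number(5) = 1*42 = 42
  catalan_number(2)*catalan_number(4) = 2*14 = 28
  catalan_number(3)*catalan_number(3) = 5*5 = 25
  catalan_number(4)*catalan_number(2) = 14*2 = 28
  catalan_number(5)*catalan_number(1) = 42*1 = 42
  catalan_number(6)*catalan_number(0) = 132*1 = 132
= 132 + 42 + 28 + 25 + 28 + 42 + 132
= 429


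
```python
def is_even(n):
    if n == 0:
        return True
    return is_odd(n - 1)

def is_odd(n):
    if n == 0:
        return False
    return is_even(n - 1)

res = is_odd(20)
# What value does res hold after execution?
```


is_odd(20)
= is_even(19)
= is_odd(18)
= is_even(17)
= is_odd(16)
= is_even(15)
= is_odd(14)
= is_even(13)
= is_odd(12)
= is_even(11)
= is_odd(10)
= is_even(9)
= is_odd(8)
= is_even(7)
= is_odd(6)
= is_even(5)
= is_odd(4)
= is_even(3)
= is_odd(2)
= is_even(1)
= is_odd(0)
n == 0: return False
= False


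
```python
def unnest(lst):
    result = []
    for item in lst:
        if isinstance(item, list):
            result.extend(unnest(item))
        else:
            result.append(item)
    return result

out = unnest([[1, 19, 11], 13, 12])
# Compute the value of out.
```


unnest([[1, 19, 11], 13, 12])
Processing each element:
  [1, 19, 11] is a list -> unnest recursively -> [1, 19, 11]
  13 is not a list -> append 13
  12 is not a list -> append 12
= [1, 19, 11, 13, 12]


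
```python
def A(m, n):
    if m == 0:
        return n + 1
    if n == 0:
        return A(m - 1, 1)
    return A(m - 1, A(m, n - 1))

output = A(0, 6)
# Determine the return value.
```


A(0, 6)
m == 0: return 6 + 1 = 7
= 7


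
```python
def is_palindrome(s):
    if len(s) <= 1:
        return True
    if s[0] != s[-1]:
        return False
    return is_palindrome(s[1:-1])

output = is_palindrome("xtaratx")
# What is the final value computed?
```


is_palindrome("xtaratx")
"xtaratx": s[0]='x' == s[-1]='x' -> is_palindrome("tarat")
"tarat": s[0]='t' == s[-1]='t' -> is_palindrome("ara")
"ara": s[0]='a' == s[-1]='a' -> is_palindrome("r")
"r": len <= 1 -> True
= True


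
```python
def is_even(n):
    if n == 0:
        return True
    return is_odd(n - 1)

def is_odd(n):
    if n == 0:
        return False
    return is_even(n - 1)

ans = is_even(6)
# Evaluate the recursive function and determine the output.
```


is_even(6)
= is_odd(5)
= is_even(4)
= is_odd(3)
= is_even(2)
= is_odd(1)
= is_even(0)
n == 0: return True
= True


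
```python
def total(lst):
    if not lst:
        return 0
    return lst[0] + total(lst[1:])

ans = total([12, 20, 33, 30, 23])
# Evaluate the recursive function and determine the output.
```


total([12, 20, 33, 30, 23])
= 12 + total([20, 33, 30, 23])
= 12 + 20 + total([33, 30, 23])
= 12 + 20 + 33 + total([30, 23])
= 12 + 20 + 33 + 30 + total([23])
= 12 + 20 + 33 + 30 + 23 + total([])
= 12 + 20 + 33 + 30 + 23 + 0
= 118


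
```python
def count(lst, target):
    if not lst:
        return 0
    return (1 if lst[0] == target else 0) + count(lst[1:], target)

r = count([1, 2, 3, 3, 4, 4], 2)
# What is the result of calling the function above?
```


count([1, 2, 3, 3, 4, 4], 2)
lst[0]=1 != 2: 0 + count([2, 3, 3, 4, 4], 2)
lst[0]=2 == 2: 1 + count([3, 3, 4, 4], 2)
lst[0]=3 != 2: 0 + count([3, 4, 4], 2)
lst[0]=3 != 2: 0 + count([4, 4], 2)
lst[0]=4 != 2: 0 + count([4], 2)
lst[0]=4 != 2: 0 + count([], 2)
= 1


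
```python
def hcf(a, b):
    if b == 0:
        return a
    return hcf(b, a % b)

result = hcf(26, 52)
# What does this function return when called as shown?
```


hcf(26, 52)
= hcf(52, 26 % 52) = hcf(52, 26)
= hcf(26, 52 % 26) = hcf(26, 0)
b == 0, return a = 26


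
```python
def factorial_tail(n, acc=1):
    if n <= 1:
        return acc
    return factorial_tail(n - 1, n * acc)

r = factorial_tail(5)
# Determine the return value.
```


factorial_tail(5, 1)
= factorial_tail(4, 5 * 1) = factorial_tail(4, 5)
= factorial_tail(3, 4 * 5) = factorial_tail(3, 20)
= factorial_tail(2, 3 * 20) = factorial_tail(2, 60)
= factorial_tail(1, 2 * 60) = factorial_tail(1, 120)
n <= 1, return acc = 120


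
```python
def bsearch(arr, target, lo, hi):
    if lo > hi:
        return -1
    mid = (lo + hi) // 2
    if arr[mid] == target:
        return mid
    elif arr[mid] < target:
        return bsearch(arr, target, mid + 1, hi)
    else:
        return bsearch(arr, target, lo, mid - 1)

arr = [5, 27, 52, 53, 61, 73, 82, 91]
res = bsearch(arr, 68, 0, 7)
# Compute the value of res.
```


bsearch(arr, 68, 0, 7)
lo=0, hi=7, mid=3, arr[mid]=53
53 < 68, search right half
lo=4, hi=7, mid=5, arr[mid]=73
73 > 68, search left half
lo=4, hi=4, mid=4, arr[mid]=61
61 < 68, search right half
lo > hi, target not found, return -1
= -1


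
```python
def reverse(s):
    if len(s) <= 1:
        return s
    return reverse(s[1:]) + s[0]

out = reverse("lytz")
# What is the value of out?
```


reverse("lytz")
= reverse("ytz") + "l"
= reverse("tz") + "y" + "l"
= reverse("z") + "t" + "y" + "l"
= "z" + "t" + "y" + "l"
= "ztyl"


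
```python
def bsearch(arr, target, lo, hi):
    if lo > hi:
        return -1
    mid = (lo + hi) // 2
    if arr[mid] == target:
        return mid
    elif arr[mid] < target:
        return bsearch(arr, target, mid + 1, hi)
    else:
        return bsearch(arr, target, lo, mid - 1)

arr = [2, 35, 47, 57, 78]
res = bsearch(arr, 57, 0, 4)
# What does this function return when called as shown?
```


bsearch(arr, 57, 0, 4)
lo=0, hi=4, mid=2, arr[mid]=47
47 < 57, search right half
lo=3, hi=4, mid=3, arr[mid]=57
arr[3] == 57, found at index 3
= 3


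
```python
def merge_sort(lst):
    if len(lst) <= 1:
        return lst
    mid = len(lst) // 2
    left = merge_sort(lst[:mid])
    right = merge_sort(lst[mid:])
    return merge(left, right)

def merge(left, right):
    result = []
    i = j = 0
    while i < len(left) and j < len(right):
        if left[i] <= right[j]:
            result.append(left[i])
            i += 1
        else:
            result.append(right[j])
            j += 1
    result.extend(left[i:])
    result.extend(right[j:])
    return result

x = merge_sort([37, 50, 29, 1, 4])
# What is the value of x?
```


merge_sort([37, 50, 29, 1, 4])
Split into [37, 50] and [29, 1, 4]
Left sorted: [37, 50]
Right sorted: [1, 4, 29]
Merge [37, 50] and [1, 4, 29]
= [1, 4, 29, 37, 50]
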